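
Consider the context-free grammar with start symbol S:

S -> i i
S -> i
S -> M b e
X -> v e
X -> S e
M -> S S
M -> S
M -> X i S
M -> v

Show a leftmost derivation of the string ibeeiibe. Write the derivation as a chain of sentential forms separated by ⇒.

S ⇒ Mbe   [S -> M b e]
Mbe ⇒ XiSbe   [M -> X i S]
XiSbe ⇒ SeiSbe   [X -> S e]
SeiSbe ⇒ MbeeiSbe   [S -> M b e]
MbeeiSbe ⇒ SbeeiSbe   [M -> S]
SbeeiSbe ⇒ ibeeiSbe   [S -> i]
ibeeiSbe ⇒ ibeeiibe   [S -> i]

S ⇒ Mbe ⇒ XiSbe ⇒ SeiSbe ⇒ MbeeiSbe ⇒ SbeeiSbe ⇒ ibeeiSbe ⇒ ibeeiibe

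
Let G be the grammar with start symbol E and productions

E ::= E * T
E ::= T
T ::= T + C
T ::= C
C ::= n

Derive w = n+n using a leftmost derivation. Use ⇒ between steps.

E ⇒ T ⇒ T+C ⇒ C+C ⇒ n+C ⇒ n+n

E ⇒ T   [E ::= T]
T ⇒ T+C   [T ::= T + C]
T+C ⇒ C+C   [T ::= C]
C+C ⇒ n+C   [C ::= n]
n+C ⇒ n+n   [C ::= n]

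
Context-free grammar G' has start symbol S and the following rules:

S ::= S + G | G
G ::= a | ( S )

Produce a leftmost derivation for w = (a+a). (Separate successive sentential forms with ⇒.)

S ⇒ G ⇒ (S) ⇒ (S+G) ⇒ (G+G) ⇒ (a+G) ⇒ (a+a)

S ⇒ G   [S ::= G]
G ⇒ (S)   [G ::= ( S )]
(S) ⇒ (S+G)   [S ::= S + G]
(S+G) ⇒ (G+G)   [S ::= G]
(G+G) ⇒ (a+G)   [G ::= a]
(a+G) ⇒ (a+a)   [G ::= a]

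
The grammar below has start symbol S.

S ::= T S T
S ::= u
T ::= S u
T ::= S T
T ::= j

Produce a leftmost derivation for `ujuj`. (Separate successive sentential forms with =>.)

S => TST   [S ::= T S T]
TST => STST   [T ::= S T]
STST => uTST   [S ::= u]
uTST => ujST   [T ::= j]
ujST => ujuT   [S ::= u]
ujuT => ujuj   [T ::= j]

S=>TST=>STST=>uTST=>ujST=>ujuT=>ujuj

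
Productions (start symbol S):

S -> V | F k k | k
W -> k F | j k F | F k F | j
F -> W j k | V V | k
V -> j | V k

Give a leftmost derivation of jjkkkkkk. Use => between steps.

S => Fkk => VVkk => jVkk => jVkkk => jVkkkk => jVkkkkk => jVkkkkkk => jjkkkkkk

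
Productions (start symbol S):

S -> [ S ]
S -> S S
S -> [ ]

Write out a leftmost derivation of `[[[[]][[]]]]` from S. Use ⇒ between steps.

S ⇒ [S] ⇒ [[S]] ⇒ [[SS]] ⇒ [[[S]S]] ⇒ [[[[]]S]] ⇒ [[[[]][S]]] ⇒ [[[[]][[]]]]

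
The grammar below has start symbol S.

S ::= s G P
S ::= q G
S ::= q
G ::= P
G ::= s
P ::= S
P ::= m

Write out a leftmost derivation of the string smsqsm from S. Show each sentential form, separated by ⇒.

S⇒sGP⇒sPP⇒smP⇒smS⇒smsGP⇒smsPP⇒smsSP⇒smsqGP⇒smsqsP⇒smsqsm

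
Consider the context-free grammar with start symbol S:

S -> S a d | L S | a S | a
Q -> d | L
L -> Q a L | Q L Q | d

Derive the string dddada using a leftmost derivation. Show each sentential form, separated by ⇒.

S ⇒ LS   [S -> L S]
LS ⇒ QaLS   [L -> Q a L]
QaLS ⇒ LaLS   [Q -> L]
LaLS ⇒ QLQaLS   [L -> Q L Q]
QLQaLS ⇒ LLQaLS   [Q -> L]
LLQaLS ⇒ dLQaLS   [L -> d]
dLQaLS ⇒ ddQaLS   [L -> d]
ddQaLS ⇒ dddaLS   [Q -> d]
dddaLS ⇒ dddadS   [L -> d]
dddadS ⇒ dddada   [S -> a]

S ⇒ LS ⇒ QaLS ⇒ LaLS ⇒ QLQaLS ⇒ LLQaLS ⇒ dLQaLS ⇒ ddQaLS ⇒ dddaLS ⇒ dddadS ⇒ dddada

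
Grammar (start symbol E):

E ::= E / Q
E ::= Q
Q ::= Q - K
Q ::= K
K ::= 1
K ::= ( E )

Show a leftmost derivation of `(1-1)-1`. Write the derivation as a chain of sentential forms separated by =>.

E => Q => Q-K => K-K => (E)-K => (Q)-K => (Q-K)-K => (K-K)-K => (1-K)-K => (1-1)-K => (1-1)-1

E => Q   [E ::= Q]
Q => Q-K   [Q ::= Q - K]
Q-K => K-K   [Q ::= K]
K-K => (E)-K   [K ::= ( E )]
(E)-K => (Q)-K   [E ::= Q]
(Q)-K => (Q-K)-K   [Q ::= Q - K]
(Q-K)-K => (K-K)-K   [Q ::= K]
(K-K)-K => (1-K)-K   [K ::= 1]
(1-K)-K => (1-1)-K   [K ::= 1]
(1-1)-K => (1-1)-1   [K ::= 1]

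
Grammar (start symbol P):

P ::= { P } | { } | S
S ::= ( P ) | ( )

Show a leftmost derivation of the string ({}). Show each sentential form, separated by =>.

P => S => (P) => ({})

P => S   [P ::= S]
S => (P)   [S ::= ( P )]
(P) => ({})   [P ::= { }]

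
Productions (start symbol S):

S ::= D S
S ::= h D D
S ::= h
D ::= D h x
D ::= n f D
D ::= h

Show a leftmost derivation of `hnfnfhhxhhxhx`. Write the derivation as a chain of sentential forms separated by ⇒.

S⇒hDD⇒hnfDD⇒hnfnfDD⇒hnfnfDhxD⇒hnfnfhhxD⇒hnfnfhhxDhx⇒hnfnfhhxDhxhx⇒hnfnfhhxhhxhx

S ⇒ hDD   [S ::= h D D]
hDD ⇒ hnfDD   [D ::= n f D]
hnfDD ⇒ hnfnfDD   [D ::= n f D]
hnfnfDD ⇒ hnfnfDhxD   [D ::= D h x]
hnfnfDhxD ⇒ hnfnfhhxD   [D ::= h]
hnfnfhhxD ⇒ hnfnfhhxDhx   [D ::= D h x]
hnfnfhhxDhx ⇒ hnfnfhhxDhxhx   [D ::= D h x]
hnfnfhhxDhxhx ⇒ hnfnfhhxhhxhx   [D ::= h]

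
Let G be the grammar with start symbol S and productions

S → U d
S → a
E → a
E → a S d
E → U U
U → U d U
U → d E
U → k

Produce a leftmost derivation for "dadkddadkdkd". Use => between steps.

S=>Ud=>UdUd=>UdUdUd=>dEdUdUd=>dadUdUd=>dadUdUdUd=>dadkdUdUd=>dadkdUdUdUd=>dadkddEdUdUd=>dadkddadUdUd=>dadkddadkdUd=>dadkddadkdkd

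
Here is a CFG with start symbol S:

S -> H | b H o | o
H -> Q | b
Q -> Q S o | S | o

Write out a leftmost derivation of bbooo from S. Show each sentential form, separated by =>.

S=>bHo=>bQo=>bSo=>bbHoo=>bbQoo=>bbooo

S => bHo   [S -> b H o]
bHo => bQo   [H -> Q]
bQo => bSo   [Q -> S]
bSo => bbHoo   [S -> b H o]
bbHoo => bbQoo   [H -> Q]
bbQoo => bbooo   [Q -> o]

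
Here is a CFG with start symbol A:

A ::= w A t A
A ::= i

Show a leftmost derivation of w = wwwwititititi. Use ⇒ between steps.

A ⇒ wAtA   [A ::= w A t A]
wAtA ⇒ wwAtAtA   [A ::= w A t A]
wwAtAtA ⇒ wwwAtAtAtA   [A ::= w A t A]
wwwAtAtAtA ⇒ wwwwAtAtAtAtA   [A ::= w A t A]
wwwwAtAtAtAtA ⇒ wwwwitAtAtAtA   [A ::= i]
wwwwitAtAtAtA ⇒ wwwwititAtAtA   [A ::= i]
wwwwititAtAtA ⇒ wwwwitititAtA   [A ::= i]
wwwwitititAtA ⇒ wwwwititititA   [A ::= i]
wwwwititititA ⇒ wwwwititititi   [A ::= i]

A⇒wAtA⇒wwAtAtA⇒wwwAtAtAtA⇒wwwwAtAtAtAtA⇒wwwwitAtAtAtA⇒wwwwititAtAtA⇒wwwwitititAtA⇒wwwwititititA⇒wwwwititititi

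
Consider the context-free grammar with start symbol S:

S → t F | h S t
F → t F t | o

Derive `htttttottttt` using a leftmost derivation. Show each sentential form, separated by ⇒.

S⇒hSt⇒htFt⇒httFtt⇒htttFttt⇒httttFtttt⇒htttttFttttt⇒htttttottttt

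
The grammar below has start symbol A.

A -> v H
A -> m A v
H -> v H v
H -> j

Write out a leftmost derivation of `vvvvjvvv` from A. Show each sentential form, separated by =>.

A => vH => vvHv => vvvHvv => vvvvHvvv => vvvvjvvv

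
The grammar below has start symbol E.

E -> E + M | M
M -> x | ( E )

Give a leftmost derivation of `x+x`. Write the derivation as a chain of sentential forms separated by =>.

E => E+M   [E -> E + M]
E+M => M+M   [E -> M]
M+M => x+M   [M -> x]
x+M => x+x   [M -> x]

E => E+M => M+M => x+M => x+x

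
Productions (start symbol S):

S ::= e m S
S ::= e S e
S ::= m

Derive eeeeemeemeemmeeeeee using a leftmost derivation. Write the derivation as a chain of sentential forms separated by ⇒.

S ⇒ eSe   [S ::= e S e]
eSe ⇒ eeSee   [S ::= e S e]
eeSee ⇒ eeeSeee   [S ::= e S e]
eeeSeee ⇒ eeeeSeeee   [S ::= e S e]
eeeeSeeee ⇒ eeeeemSeeee   [S ::= e m S]
eeeeemSeeee ⇒ eeeeemeSeeeee   [S ::= e S e]
eeeeemeSeeeee ⇒ eeeeemeemSeeeee   [S ::= e m S]
eeeeemeemSeeeee ⇒ eeeeemeemeSeeeeee   [S ::= e S e]
eeeeemeemeSeeeeee ⇒ eeeeemeemeemSeeeeee   [S ::= e m S]
eeeeemeemeemSeeeeee ⇒ eeeeemeemeemmeeeeee   [S ::= m]

S ⇒ eSe ⇒ eeSee ⇒ eeeSeee ⇒ eeeeSeeee ⇒ eeeeemSeeee ⇒ eeeeemeSeeeee ⇒ eeeeemeemSeeeee ⇒ eeeeemeemeSeeeeee ⇒ eeeeemeemeemSeeeeee ⇒ eeeeemeemeemmeeeeee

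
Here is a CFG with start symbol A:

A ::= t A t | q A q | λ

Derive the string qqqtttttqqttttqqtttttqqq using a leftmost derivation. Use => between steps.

A => qAq => qqAqq => qqqAqqq => qqqtAtqqq => qqqttAttqqq => qqqtttAtttqqq => qqqttttAttttqqq => qqqtttttAtttttqqq => qqqtttttqAqtttttqqq => qqqtttttqqAqqtttttqqq => qqqtttttqqtAtqqtttttqqq => qqqtttttqqttAttqqtttttqqq => qqqtttttqqttttqqtttttqqq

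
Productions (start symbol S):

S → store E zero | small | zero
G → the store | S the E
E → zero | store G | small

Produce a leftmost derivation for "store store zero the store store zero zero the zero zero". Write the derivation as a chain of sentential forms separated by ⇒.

S ⇒ store E zero ⇒ store store G zero ⇒ store store S the E zero ⇒ store store zero the E zero ⇒ store store zero the store G zero ⇒ store store zero the store S the E zero ⇒ store store zero the store store E zero the E zero ⇒ store store zero the store store zero zero the E zero ⇒ store store zero the store store zero zero the zero zero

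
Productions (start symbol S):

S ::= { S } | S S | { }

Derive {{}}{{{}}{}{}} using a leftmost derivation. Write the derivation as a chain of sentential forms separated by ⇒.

S ⇒ SS   [S ::= S S]
SS ⇒ {S}S   [S ::= { S }]
{S}S ⇒ {{}}S   [S ::= { }]
{{}}S ⇒ {{}}{S}   [S ::= { S }]
{{}}{S} ⇒ {{}}{SS}   [S ::= S S]
{{}}{SS} ⇒ {{}}{SSS}   [S ::= S S]
{{}}{SSS} ⇒ {{}}{{S}SS}   [S ::= { S }]
{{}}{{S}SS} ⇒ {{}}{{{}}SS}   [S ::= { }]
{{}}{{{}}SS} ⇒ {{}}{{{}}{}S}   [S ::= { }]
{{}}{{{}}{}S} ⇒ {{}}{{{}}{}{}}   [S ::= { }]

S ⇒ SS ⇒ {S}S ⇒ {{}}S ⇒ {{}}{S} ⇒ {{}}{SS} ⇒ {{}}{SSS} ⇒ {{}}{{S}SS} ⇒ {{}}{{{}}SS} ⇒ {{}}{{{}}{}S} ⇒ {{}}{{{}}{}{}}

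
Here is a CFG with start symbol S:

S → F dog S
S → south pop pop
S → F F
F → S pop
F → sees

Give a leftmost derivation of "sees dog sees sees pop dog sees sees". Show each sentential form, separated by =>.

S => F dog S => S pop dog S => F dog S pop dog S => sees dog S pop dog S => sees dog F F pop dog S => sees dog sees F pop dog S => sees dog sees sees pop dog S => sees dog sees sees pop dog F F => sees dog sees sees pop dog sees F => sees dog sees sees pop dog sees sees

S => F dog S   [S → F dog S]
F dog S => S pop dog S   [F → S pop]
S pop dog S => F dog S pop dog S   [S → F dog S]
F dog S pop dog S => sees dog S pop dog S   [F → sees]
sees dog S pop dog S => sees dog F F pop dog S   [S → F F]
sees dog F F pop dog S => sees dog sees F pop dog S   [F → sees]
sees dog sees F pop dog S => sees dog sees sees pop dog S   [F → sees]
sees dog sees sees pop dog S => sees dog sees sees pop dog F F   [S → F F]
sees dog sees sees pop dog F F => sees dog sees sees pop dog sees F   [F → sees]
sees dog sees sees pop dog sees F => sees dog sees sees pop dog sees sees   [F → sees]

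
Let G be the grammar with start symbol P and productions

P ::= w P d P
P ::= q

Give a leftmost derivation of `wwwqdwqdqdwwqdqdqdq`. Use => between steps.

P => wPdP => wwPdPdP => wwwPdPdPdP => wwwqdPdPdP => wwwqdwPdPdPdP => wwwqdwqdPdPdP => wwwqdwqdqdPdP => wwwqdwqdqdwPdPdP => wwwqdwqdqdwwPdPdPdP => wwwqdwqdqdwwqdPdPdP => wwwqdwqdqdwwqdqdPdP => wwwqdwqdqdwwqdqdqdP => wwwqdwqdqdwwqdqdqdq

P => wPdP   [P ::= w P d P]
wPdP => wwPdPdP   [P ::= w P d P]
wwPdPdP => wwwPdPdPdP   [P ::= w P d P]
wwwPdPdPdP => wwwqdPdPdP   [P ::= q]
wwwqdPdPdP => wwwqdwPdPdPdP   [P ::= w P d P]
wwwqdwPdPdPdP => wwwqdwqdPdPdP   [P ::= q]
wwwqdwqdPdPdP => wwwqdwqdqdPdP   [P ::= q]
wwwqdwqdqdPdP => wwwqdwqdqdwPdPdP   [P ::= w P d P]
wwwqdwqdqdwPdPdP => wwwqdwqdqdwwPdPdPdP   [P ::= w P d P]
wwwqdwqdqdwwPdPdPdP => wwwqdwqdqdwwqdPdPdP   [P ::= q]
wwwqdwqdqdwwqdPdPdP => wwwqdwqdqdwwqdqdPdP   [P ::= q]
wwwqdwqdqdwwqdqdPdP => wwwqdwqdqdwwqdqdqdP   [P ::= q]
wwwqdwqdqdwwqdqdqdP => wwwqdwqdqdwwqdqdqdq   [P ::= q]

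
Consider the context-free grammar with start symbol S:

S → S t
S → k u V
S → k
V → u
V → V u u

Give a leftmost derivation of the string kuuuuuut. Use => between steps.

S => St => kuVt => kuVuut => kuVuuuut => kuuuuuut

S => St   [S → S t]
St => kuVt   [S → k u V]
kuVt => kuVuut   [V → V u u]
kuVuut => kuVuuuut   [V → V u u]
kuVuuuut => kuuuuuut   [V → u]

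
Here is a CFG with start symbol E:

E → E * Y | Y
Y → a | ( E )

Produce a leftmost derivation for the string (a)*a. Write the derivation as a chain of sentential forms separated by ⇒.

E ⇒ E*Y ⇒ Y*Y ⇒ (E)*Y ⇒ (Y)*Y ⇒ (a)*Y ⇒ (a)*a

E ⇒ E*Y   [E → E * Y]
E*Y ⇒ Y*Y   [E → Y]
Y*Y ⇒ (E)*Y   [Y → ( E )]
(E)*Y ⇒ (Y)*Y   [E → Y]
(Y)*Y ⇒ (a)*Y   [Y → a]
(a)*Y ⇒ (a)*a   [Y → a]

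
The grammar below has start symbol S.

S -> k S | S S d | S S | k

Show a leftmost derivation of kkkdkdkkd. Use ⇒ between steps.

S ⇒ SSd ⇒ kSSd ⇒ kSSSd ⇒ kSSdSSd ⇒ kSSdSdSSd ⇒ kkSdSdSSd ⇒ kkkdSdSSd ⇒ kkkdkdSSd ⇒ kkkdkdkSd ⇒ kkkdkdkkd

S ⇒ SSd   [S -> S S d]
SSd ⇒ kSSd   [S -> k S]
kSSd ⇒ kSSSd   [S -> S S]
kSSSd ⇒ kSSdSSd   [S -> S S d]
kSSdSSd ⇒ kSSdSdSSd   [S -> S S d]
kSSdSdSSd ⇒ kkSdSdSSd   [S -> k]
kkSdSdSSd ⇒ kkkdSdSSd   [S -> k]
kkkdSdSSd ⇒ kkkdkdSSd   [S -> k]
kkkdkdSSd ⇒ kkkdkdkSd   [S -> k]
kkkdkdkSd ⇒ kkkdkdkkd   [S -> k]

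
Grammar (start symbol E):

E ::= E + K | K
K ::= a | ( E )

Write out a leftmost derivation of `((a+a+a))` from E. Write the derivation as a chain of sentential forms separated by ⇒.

E ⇒ K ⇒ (E) ⇒ (K) ⇒ ((E)) ⇒ ((E+K)) ⇒ ((E+K+K)) ⇒ ((K+K+K)) ⇒ ((a+K+K)) ⇒ ((a+a+K)) ⇒ ((a+a+a))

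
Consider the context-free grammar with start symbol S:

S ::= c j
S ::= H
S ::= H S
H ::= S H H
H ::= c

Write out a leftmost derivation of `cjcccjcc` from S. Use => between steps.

S => H   [S ::= H]
H => SHH   [H ::= S H H]
SHH => HSHH   [S ::= H S]
HSHH => SHHSHH   [H ::= S H H]
SHHSHH => cjHHSHH   [S ::= c j]
cjHHSHH => cjcHSHH   [H ::= c]
cjcHSHH => cjccSHH   [H ::= c]
cjccSHH => cjcccjHH   [S ::= c j]
cjcccjHH => cjcccjcH   [H ::= c]
cjcccjcH => cjcccjcc   [H ::= c]

S => H => SHH => HSHH => SHHSHH => cjHHSHH => cjcHSHH => cjccSHH => cjcccjHH => cjcccjcH => cjcccjcc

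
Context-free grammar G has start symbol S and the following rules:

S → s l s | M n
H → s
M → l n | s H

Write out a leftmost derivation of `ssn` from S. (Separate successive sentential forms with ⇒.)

S ⇒ Mn   [S → M n]
Mn ⇒ sHn   [M → s H]
sHn ⇒ ssn   [H → s]

S ⇒ Mn ⇒ sHn ⇒ ssn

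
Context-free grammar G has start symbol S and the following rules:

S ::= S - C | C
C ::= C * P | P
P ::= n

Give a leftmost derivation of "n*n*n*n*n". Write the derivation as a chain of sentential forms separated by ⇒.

S ⇒ C ⇒ C*P ⇒ C*P*P ⇒ C*P*P*P ⇒ C*P*P*P*P ⇒ P*P*P*P*P ⇒ n*P*P*P*P ⇒ n*n*P*P*P ⇒ n*n*n*P*P ⇒ n*n*n*n*P ⇒ n*n*n*n*n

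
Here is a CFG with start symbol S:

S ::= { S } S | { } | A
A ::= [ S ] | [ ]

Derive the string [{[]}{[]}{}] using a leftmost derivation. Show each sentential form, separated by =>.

S => A => [S] => [{S}S] => [{A}S] => [{[]}S] => [{[]}{S}S] => [{[]}{A}S] => [{[]}{[]}S] => [{[]}{[]}{}]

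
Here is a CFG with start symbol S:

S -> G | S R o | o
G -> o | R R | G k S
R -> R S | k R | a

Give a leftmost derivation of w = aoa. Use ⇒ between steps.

S ⇒ G ⇒ RR ⇒ RSR ⇒ aSR ⇒ aoR ⇒ aoa

S ⇒ G   [S -> G]
G ⇒ RR   [G -> R R]
RR ⇒ RSR   [R -> R S]
RSR ⇒ aSR   [R -> a]
aSR ⇒ aoR   [S -> o]
aoR ⇒ aoa   [R -> a]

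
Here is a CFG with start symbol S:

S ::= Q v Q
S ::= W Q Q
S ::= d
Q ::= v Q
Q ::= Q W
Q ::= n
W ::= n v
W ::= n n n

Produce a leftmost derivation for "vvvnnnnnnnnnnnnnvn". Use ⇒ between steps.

S ⇒ QvQ ⇒ QWvQ ⇒ QWWvQ ⇒ QWWWvQ ⇒ QWWWWvQ ⇒ vQWWWWvQ ⇒ vvQWWWWvQ ⇒ vvvQWWWWvQ ⇒ vvvnWWWWvQ ⇒ vvvnnnnWWWvQ ⇒ vvvnnnnnnnWWvQ ⇒ vvvnnnnnnnnnnWvQ ⇒ vvvnnnnnnnnnnnnnvQ ⇒ vvvnnnnnnnnnnnnnvn

S ⇒ QvQ   [S ::= Q v Q]
QvQ ⇒ QWvQ   [Q ::= Q W]
QWvQ ⇒ QWWvQ   [Q ::= Q W]
QWWvQ ⇒ QWWWvQ   [Q ::= Q W]
QWWWvQ ⇒ QWWWWvQ   [Q ::= Q W]
QWWWWvQ ⇒ vQWWWWvQ   [Q ::= v Q]
vQWWWWvQ ⇒ vvQWWWWvQ   [Q ::= v Q]
vvQWWWWvQ ⇒ vvvQWWWWvQ   [Q ::= v Q]
vvvQWWWWvQ ⇒ vvvnWWWWvQ   [Q ::= n]
vvvnWWWWvQ ⇒ vvvnnnnWWWvQ   [W ::= n n n]
vvvnnnnWWWvQ ⇒ vvvnnnnnnnWWvQ   [W ::= n n n]
vvvnnnnnnnWWvQ ⇒ vvvnnnnnnnnnnWvQ   [W ::= n n n]
vvvnnnnnnnnnnWvQ ⇒ vvvnnnnnnnnnnnnnvQ   [W ::= n n n]
vvvnnnnnnnnnnnnnvQ ⇒ vvvnnnnnnnnnnnnnvn   [Q ::= n]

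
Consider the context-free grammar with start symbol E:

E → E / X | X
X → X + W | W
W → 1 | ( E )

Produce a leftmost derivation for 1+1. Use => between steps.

E => X => X+W => W+W => 1+W => 1+1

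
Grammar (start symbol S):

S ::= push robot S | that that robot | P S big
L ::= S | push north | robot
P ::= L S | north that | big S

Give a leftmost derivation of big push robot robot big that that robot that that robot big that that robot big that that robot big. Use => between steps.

S => P S big   [S ::= P S big]
P S big => big S S big   [P ::= big S]
big S S big => big push robot S S big   [S ::= push robot S]
big push robot S S big => big push robot P S big S big   [S ::= P S big]
big push robot P S big S big => big push robot L S S big S big   [P ::= L S]
big push robot L S S big S big => big push robot robot S S big S big   [L ::= robot]
big push robot robot S S big S big => big push robot robot P S big S big S big   [S ::= P S big]
big push robot robot P S big S big S big => big push robot robot big S S big S big S big   [P ::= big S]
big push robot robot big S S big S big S big => big push robot robot big that that robot S big S big S big   [S ::= that that robot]
big push robot robot big that that robot S big S big S big => big push robot robot big that that robot that that robot big S big S big   [S ::= that that robot]
big push robot robot big that that robot that that robot big S big S big => big push robot robot big that that robot that that robot big that that robot big S big   [S ::= that that robot]
big push robot robot big that that robot that that robot big that that robot big S big => big push robot robot big that that robot that that robot big that that robot big that that robot big   [S ::= that that robot]

S => P S big => big S S big => big push robot S S big => big push robot P S big S big => big push robot L S S big S big => big push robot robot S S big S big => big push robot robot P S big S big S big => big push robot robot big S S big S big S big => big push robot robot big that that robot S big S big S big => big push robot robot big that that robot that that robot big S big S big => big push robot robot big that that robot that that robot big that that robot big S big => big push robot robot big that that robot that that robot big that that robot big that that robot big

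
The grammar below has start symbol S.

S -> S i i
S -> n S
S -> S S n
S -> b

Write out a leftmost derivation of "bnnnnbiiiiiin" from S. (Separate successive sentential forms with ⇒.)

S ⇒ SSn   [S -> S S n]
SSn ⇒ bSn   [S -> b]
bSn ⇒ bSiin   [S -> S i i]
bSiin ⇒ bnSiin   [S -> n S]
bnSiin ⇒ bnnSiin   [S -> n S]
bnnSiin ⇒ bnnnSiin   [S -> n S]
bnnnSiin ⇒ bnnnSiiiin   [S -> S i i]
bnnnSiiiin ⇒ bnnnnSiiiin   [S -> n S]
bnnnnSiiiin ⇒ bnnnnSiiiiiin   [S -> S i i]
bnnnnSiiiiiin ⇒ bnnnnbiiiiiin   [S -> b]

S ⇒ SSn ⇒ bSn ⇒ bSiin ⇒ bnSiin ⇒ bnnSiin ⇒ bnnnSiin ⇒ bnnnSiiiin ⇒ bnnnnSiiiin ⇒ bnnnnSiiiiiin ⇒ bnnnnbiiiiiin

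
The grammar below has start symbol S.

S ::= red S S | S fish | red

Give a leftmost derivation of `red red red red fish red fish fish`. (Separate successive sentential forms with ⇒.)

S ⇒ S fish   [S ::= S fish]
S fish ⇒ red S S fish   [S ::= red S S]
red S S fish ⇒ red red S fish   [S ::= red]
red red S fish ⇒ red red S fish fish   [S ::= S fish]
red red S fish fish ⇒ red red red S S fish fish   [S ::= red S S]
red red red S S fish fish ⇒ red red red S fish S fish fish   [S ::= S fish]
red red red S fish S fish fish ⇒ red red red red fish S fish fish   [S ::= red]
red red red red fish S fish fish ⇒ red red red red fish red fish fish   [S ::= red]

S ⇒ S fish ⇒ red S S fish ⇒ red red S fish ⇒ red red S fish fish ⇒ red red red S S fish fish ⇒ red red red S fish S fish fish ⇒ red red red red fish S fish fish ⇒ red red red red fish red fish fish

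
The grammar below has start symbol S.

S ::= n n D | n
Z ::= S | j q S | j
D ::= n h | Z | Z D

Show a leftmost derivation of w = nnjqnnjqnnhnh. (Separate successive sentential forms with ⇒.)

S⇒nnD⇒nnZD⇒nnjqSD⇒nnjqnnDD⇒nnjqnnZDD⇒nnjqnnjqSDD⇒nnjqnnjqnDD⇒nnjqnnjqnnhD⇒nnjqnnjqnnhnh

S ⇒ nnD   [S ::= n n D]
nnD ⇒ nnZD   [D ::= Z D]
nnZD ⇒ nnjqSD   [Z ::= j q S]
nnjqSD ⇒ nnjqnnDD   [S ::= n n D]
nnjqnnDD ⇒ nnjqnnZDD   [D ::= Z D]
nnjqnnZDD ⇒ nnjqnnjqSDD   [Z ::= j q S]
nnjqnnjqSDD ⇒ nnjqnnjqnDD   [S ::= n]
nnjqnnjqnDD ⇒ nnjqnnjqnnhD   [D ::= n h]
nnjqnnjqnnhD ⇒ nnjqnnjqnnhnh   [D ::= n h]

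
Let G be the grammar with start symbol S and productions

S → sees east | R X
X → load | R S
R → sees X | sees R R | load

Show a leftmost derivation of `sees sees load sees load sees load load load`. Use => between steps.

S => R X => sees R R X => sees sees R R R X => sees sees load R R X => sees sees load sees X R X => sees sees load sees load R X => sees sees load sees load sees R R X => sees sees load sees load sees load R X => sees sees load sees load sees load load X => sees sees load sees load sees load load load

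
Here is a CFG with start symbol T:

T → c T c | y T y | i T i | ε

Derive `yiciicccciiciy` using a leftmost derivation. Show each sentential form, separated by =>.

T => yTy   [T → y T y]
yTy => yiTiy   [T → i T i]
yiTiy => yicTciy   [T → c T c]
yicTciy => yiciTiciy   [T → i T i]
yiciTiciy => yiciiTiiciy   [T → i T i]
yiciiTiiciy => yiciicTciiciy   [T → c T c]
yiciicTciiciy => yiciiccTcciiciy   [T → c T c]
yiciiccTcciiciy => yiciicccciiciy   [T → ε]

T => yTy => yiTiy => yicTciy => yiciTiciy => yiciiTiiciy => yiciicTciiciy => yiciiccTcciiciy => yiciicccciiciy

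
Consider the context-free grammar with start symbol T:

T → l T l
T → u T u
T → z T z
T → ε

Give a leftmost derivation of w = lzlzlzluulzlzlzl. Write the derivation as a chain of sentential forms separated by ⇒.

T ⇒ lTl   [T → l T l]
lTl ⇒ lzTzl   [T → z T z]
lzTzl ⇒ lzlTlzl   [T → l T l]
lzlTlzl ⇒ lzlzTzlzl   [T → z T z]
lzlzTzlzl ⇒ lzlzlTlzlzl   [T → l T l]
lzlzlTlzlzl ⇒ lzlzlzTzlzlzl   [T → z T z]
lzlzlzTzlzlzl ⇒ lzlzlzlTlzlzlzl   [T → l T l]
lzlzlzlTlzlzlzl ⇒ lzlzlzluTulzlzlzl   [T → u T u]
lzlzlzluTulzlzlzl ⇒ lzlzlzluulzlzlzl   [T → ε]

T⇒lTl⇒lzTzl⇒lzlTlzl⇒lzlzTzlzl⇒lzlzlTlzlzl⇒lzlzlzTzlzlzl⇒lzlzlzlTlzlzlzl⇒lzlzlzluTulzlzlzl⇒lzlzlzluulzlzlzl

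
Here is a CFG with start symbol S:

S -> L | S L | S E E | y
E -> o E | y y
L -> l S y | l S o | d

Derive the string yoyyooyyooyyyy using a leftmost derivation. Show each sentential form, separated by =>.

S => SEE   [S -> S E E]
SEE => SEEEE   [S -> S E E]
SEEEE => yEEEE   [S -> y]
yEEEE => yoEEEE   [E -> o E]
yoEEEE => yoyyEEE   [E -> y y]
yoyyEEE => yoyyoEEE   [E -> o E]
yoyyoEEE => yoyyooEEE   [E -> o E]
yoyyooEEE => yoyyooyyEE   [E -> y y]
yoyyooyyEE => yoyyooyyoEE   [E -> o E]
yoyyooyyoEE => yoyyooyyooEE   [E -> o E]
yoyyooyyooEE => yoyyooyyooyyE   [E -> y y]
yoyyooyyooyyE => yoyyooyyooyyyy   [E -> y y]

S => SEE => SEEEE => yEEEE => yoEEEE => yoyyEEE => yoyyoEEE => yoyyooEEE => yoyyooyyEE => yoyyooyyoEE => yoyyooyyooEE => yoyyooyyooyyE => yoyyooyyooyyyy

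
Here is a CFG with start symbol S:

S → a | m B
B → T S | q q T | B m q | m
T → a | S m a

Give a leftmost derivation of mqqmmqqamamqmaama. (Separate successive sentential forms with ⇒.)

S ⇒ mB ⇒ mqqT ⇒ mqqSma ⇒ mqqmBma ⇒ mqqmTSma ⇒ mqqmSmaSma ⇒ mqqmmBmaSma ⇒ mqqmmBmqmaSma ⇒ mqqmmqqTmqmaSma ⇒ mqqmmqqSmamqmaSma ⇒ mqqmmqqamamqmaSma ⇒ mqqmmqqamamqmaama

S ⇒ mB   [S → m B]
mB ⇒ mqqT   [B → q q T]
mqqT ⇒ mqqSma   [T → S m a]
mqqSma ⇒ mqqmBma   [S → m B]
mqqmBma ⇒ mqqmTSma   [B → T S]
mqqmTSma ⇒ mqqmSmaSma   [T → S m a]
mqqmSmaSma ⇒ mqqmmBmaSma   [S → m B]
mqqmmBmaSma ⇒ mqqmmBmqmaSma   [B → B m q]
mqqmmBmqmaSma ⇒ mqqmmqqTmqmaSma   [B → q q T]
mqqmmqqTmqmaSma ⇒ mqqmmqqSmamqmaSma   [T → S m a]
mqqmmqqSmamqmaSma ⇒ mqqmmqqamamqmaSma   [S → a]
mqqmmqqamamqmaSma ⇒ mqqmmqqamamqmaama   [S → a]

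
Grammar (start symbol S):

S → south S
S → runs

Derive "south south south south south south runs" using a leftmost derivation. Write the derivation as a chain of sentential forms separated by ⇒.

S ⇒ south S   [S → south S]
south S ⇒ south south S   [S → south S]
south south S ⇒ south south south S   [S → south S]
south south south S ⇒ south south south south S   [S → south S]
south south south south S ⇒ south south south south south S   [S → south S]
south south south south south S ⇒ south south south south south south S   [S → south S]
south south south south south south S ⇒ south south south south south south runs   [S → runs]

S ⇒ south S ⇒ south south S ⇒ south south south S ⇒ south south south south S ⇒ south south south south south S ⇒ south south south south south south S ⇒ south south south south south south runs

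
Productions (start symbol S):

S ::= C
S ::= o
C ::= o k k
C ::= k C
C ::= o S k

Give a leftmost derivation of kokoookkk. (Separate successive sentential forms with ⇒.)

S⇒C⇒kC⇒koSk⇒koCk⇒kokCk⇒kokoSkk⇒kokoCkk⇒kokooSkkk⇒kokoookkk

S ⇒ C   [S ::= C]
C ⇒ kC   [C ::= k C]
kC ⇒ koSk   [C ::= o S k]
koSk ⇒ koCk   [S ::= C]
koCk ⇒ kokCk   [C ::= k C]
kokCk ⇒ kokoSkk   [C ::= o S k]
kokoSkk ⇒ kokoCkk   [S ::= C]
kokoCkk ⇒ kokooSkkk   [C ::= o S k]
kokooSkkk ⇒ kokoookkk   [S ::= o]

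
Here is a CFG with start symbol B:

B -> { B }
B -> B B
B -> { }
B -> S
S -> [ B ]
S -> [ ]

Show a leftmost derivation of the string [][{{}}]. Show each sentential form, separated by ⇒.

B⇒BB⇒SB⇒[]B⇒[]S⇒[][B]⇒[][{B}]⇒[][{{}}]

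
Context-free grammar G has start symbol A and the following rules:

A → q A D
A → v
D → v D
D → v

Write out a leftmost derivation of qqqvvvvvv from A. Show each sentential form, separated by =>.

A => qAD   [A → q A D]
qAD => qqADD   [A → q A D]
qqADD => qqqADDD   [A → q A D]
qqqADDD => qqqvDDD   [A → v]
qqqvDDD => qqqvvDD   [D → v]
qqqvvDD => qqqvvvDD   [D → v D]
qqqvvvDD => qqqvvvvD   [D → v]
qqqvvvvD => qqqvvvvvD   [D → v D]
qqqvvvvvD => qqqvvvvvv   [D → v]

A => qAD => qqADD => qqqADDD => qqqvDDD => qqqvvDD => qqqvvvDD => qqqvvvvD => qqqvvvvvD => qqqvvvvvv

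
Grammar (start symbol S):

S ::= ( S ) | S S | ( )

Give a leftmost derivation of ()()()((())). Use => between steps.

S => SS   [S ::= S S]
SS => SSS   [S ::= S S]
SSS => ()SS   [S ::= ( )]
()SS => ()SSS   [S ::= S S]
()SSS => ()()SS   [S ::= ( )]
()()SS => ()()()S   [S ::= ( )]
()()()S => ()()()(S)   [S ::= ( S )]
()()()(S) => ()()()((S))   [S ::= ( S )]
()()()((S)) => ()()()((()))   [S ::= ( )]

S => SS => SSS => ()SS => ()SSS => ()()SS => ()()()S => ()()()(S) => ()()()((S)) => ()()()((()))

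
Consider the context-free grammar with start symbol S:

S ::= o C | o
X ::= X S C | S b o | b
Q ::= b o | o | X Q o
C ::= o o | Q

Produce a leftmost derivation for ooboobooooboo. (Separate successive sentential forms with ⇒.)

S ⇒ oC ⇒ oQ ⇒ oXQo ⇒ oXSCQo ⇒ oSboSCQo ⇒ ooboSCQo ⇒ oobooCCQo ⇒ oobooQCQo ⇒ oobooXQoCQo ⇒ ooboobQoCQo ⇒ ooboobooCQo ⇒ ooboobooooQo ⇒ ooboobooooboo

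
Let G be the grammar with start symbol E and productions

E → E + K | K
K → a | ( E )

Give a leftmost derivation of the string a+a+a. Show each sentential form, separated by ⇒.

E⇒E+K⇒E+K+K⇒K+K+K⇒a+K+K⇒a+a+K⇒a+a+a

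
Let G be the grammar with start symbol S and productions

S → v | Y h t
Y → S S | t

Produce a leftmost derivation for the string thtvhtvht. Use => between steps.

S => Yht   [S → Y h t]
Yht => SSht   [Y → S S]
SSht => YhtSht   [S → Y h t]
YhtSht => SShtSht   [Y → S S]
SShtSht => YhtShtSht   [S → Y h t]
YhtShtSht => thtShtSht   [Y → t]
thtShtSht => thtvhtSht   [S → v]
thtvhtSht => thtvhtvht   [S → v]

S=>Yht=>SSht=>YhtSht=>SShtSht=>YhtShtSht=>thtShtSht=>thtvhtSht=>thtvhtvht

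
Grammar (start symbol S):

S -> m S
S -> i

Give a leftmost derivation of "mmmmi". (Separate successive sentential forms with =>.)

S => mS => mmS => mmmS => mmmmS => mmmmi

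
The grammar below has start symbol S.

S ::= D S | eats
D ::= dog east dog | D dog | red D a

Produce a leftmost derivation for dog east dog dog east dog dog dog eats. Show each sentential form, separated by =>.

S => D S   [S ::= D S]
D S => dog east dog S   [D ::= dog east dog]
dog east dog S => dog east dog D S   [S ::= D S]
dog east dog D S => dog east dog D dog S   [D ::= D dog]
dog east dog D dog S => dog east dog D dog dog S   [D ::= D dog]
dog east dog D dog dog S => dog east dog dog east dog dog dog S   [D ::= dog east dog]
dog east dog dog east dog dog dog S => dog east dog dog east dog dog dog eats   [S ::= eats]

S => D S => dog east dog S => dog east dog D S => dog east dog D dog S => dog east dog D dog dog S => dog east dog dog east dog dog dog S => dog east dog dog east dog dog dog eats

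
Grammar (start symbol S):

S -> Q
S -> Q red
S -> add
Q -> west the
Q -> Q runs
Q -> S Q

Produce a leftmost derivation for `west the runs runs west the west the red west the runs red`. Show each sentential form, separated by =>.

S => Q red   [S -> Q red]
Q red => Q runs red   [Q -> Q runs]
Q runs red => S Q runs red   [Q -> S Q]
S Q runs red => Q red Q runs red   [S -> Q red]
Q red Q runs red => S Q red Q runs red   [Q -> S Q]
S Q red Q runs red => Q Q red Q runs red   [S -> Q]
Q Q red Q runs red => S Q Q red Q runs red   [Q -> S Q]
S Q Q red Q runs red => Q Q Q red Q runs red   [S -> Q]
Q Q Q red Q runs red => Q runs Q Q red Q runs red   [Q -> Q runs]
Q runs Q Q red Q runs red => Q runs runs Q Q red Q runs red   [Q -> Q runs]
Q runs runs Q Q red Q runs red => west the runs runs Q Q red Q runs red   [Q -> west the]
west the runs runs Q Q red Q runs red => west the runs runs west the Q red Q runs red   [Q -> west the]
west the runs runs west the Q red Q runs red => west the runs runs west the west the red Q runs red   [Q -> west the]
west the runs runs west the west the red Q runs red => west the runs runs west the west the red west the runs red   [Q -> west the]

S => Q red => Q runs red => S Q runs red => Q red Q runs red => S Q red Q runs red => Q Q red Q runs red => S Q Q red Q runs red => Q Q Q red Q runs red => Q runs Q Q red Q runs red => Q runs runs Q Q red Q runs red => west the runs runs Q Q red Q runs red => west the runs runs west the Q red Q runs red => west the runs runs west the west the red Q runs red => west the runs runs west the west the red west the runs red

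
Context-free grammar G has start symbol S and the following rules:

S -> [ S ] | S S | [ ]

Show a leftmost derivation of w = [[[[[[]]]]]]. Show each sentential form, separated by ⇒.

S ⇒ [S]   [S -> [ S ]]
[S] ⇒ [[S]]   [S -> [ S ]]
[[S]] ⇒ [[[S]]]   [S -> [ S ]]
[[[S]]] ⇒ [[[[S]]]]   [S -> [ S ]]
[[[[S]]]] ⇒ [[[[[S]]]]]   [S -> [ S ]]
[[[[[S]]]]] ⇒ [[[[[[]]]]]]   [S -> [ ]]

S ⇒ [S] ⇒ [[S]] ⇒ [[[S]]] ⇒ [[[[S]]]] ⇒ [[[[[S]]]]] ⇒ [[[[[[]]]]]]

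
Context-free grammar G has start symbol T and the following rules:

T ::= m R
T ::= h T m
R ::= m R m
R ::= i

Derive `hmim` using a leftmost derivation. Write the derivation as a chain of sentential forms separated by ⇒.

T ⇒ hTm   [T ::= h T m]
hTm ⇒ hmRm   [T ::= m R]
hmRm ⇒ hmim   [R ::= i]

T⇒hTm⇒hmRm⇒hmim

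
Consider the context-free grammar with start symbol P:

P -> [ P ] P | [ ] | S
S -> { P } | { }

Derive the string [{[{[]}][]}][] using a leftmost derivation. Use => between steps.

P => [P]P   [P -> [ P ] P]
[P]P => [S]P   [P -> S]
[S]P => [{P}]P   [S -> { P }]
[{P}]P => [{[P]P}]P   [P -> [ P ] P]
[{[P]P}]P => [{[S]P}]P   [P -> S]
[{[S]P}]P => [{[{P}]P}]P   [S -> { P }]
[{[{P}]P}]P => [{[{[]}]P}]P   [P -> [ ]]
[{[{[]}]P}]P => [{[{[]}][]}]P   [P -> [ ]]
[{[{[]}][]}]P => [{[{[]}][]}][]   [P -> [ ]]

P => [P]P => [S]P => [{P}]P => [{[P]P}]P => [{[S]P}]P => [{[{P}]P}]P => [{[{[]}]P}]P => [{[{[]}][]}]P => [{[{[]}][]}][]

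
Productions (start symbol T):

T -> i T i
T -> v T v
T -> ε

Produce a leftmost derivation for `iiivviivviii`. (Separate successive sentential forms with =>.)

T => iTi => iiTii => iiiTiii => iiivTviii => iiivvTvviii => iiivviTivviii => iiivviivviii

T => iTi   [T -> i T i]
iTi => iiTii   [T -> i T i]
iiTii => iiiTiii   [T -> i T i]
iiiTiii => iiivTviii   [T -> v T v]
iiivTviii => iiivvTvviii   [T -> v T v]
iiivvTvviii => iiivviTivviii   [T -> i T i]
iiivviTivviii => iiivviivviii   [T -> ε]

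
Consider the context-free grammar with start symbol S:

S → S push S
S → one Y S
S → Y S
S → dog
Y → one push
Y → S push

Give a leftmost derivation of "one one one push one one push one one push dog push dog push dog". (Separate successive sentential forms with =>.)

S => S push S => one Y S push S => one S push S push S => one one Y S push S push S => one one one push S push S push S => one one one push one Y S push S push S => one one one push one one push S push S push S => one one one push one one push one Y S push S push S => one one one push one one push one one push S push S push S => one one one push one one push one one push dog push S push S => one one one push one one push one one push dog push dog push S => one one one push one one push one one push dog push dog push dog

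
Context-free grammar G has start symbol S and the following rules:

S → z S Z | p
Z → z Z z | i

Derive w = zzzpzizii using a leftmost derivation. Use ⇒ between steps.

S ⇒ zSZ   [S → z S Z]
zSZ ⇒ zzSZZ   [S → z S Z]
zzSZZ ⇒ zzzSZZZ   [S → z S Z]
zzzSZZZ ⇒ zzzpZZZ   [S → p]
zzzpZZZ ⇒ zzzpzZzZZ   [Z → z Z z]
zzzpzZzZZ ⇒ zzzpzizZZ   [Z → i]
zzzpzizZZ ⇒ zzzpziziZ   [Z → i]
zzzpziziZ ⇒ zzzpzizii   [Z → i]

S ⇒ zSZ ⇒ zzSZZ ⇒ zzzSZZZ ⇒ zzzpZZZ ⇒ zzzpzZzZZ ⇒ zzzpzizZZ ⇒ zzzpziziZ ⇒ zzzpzizii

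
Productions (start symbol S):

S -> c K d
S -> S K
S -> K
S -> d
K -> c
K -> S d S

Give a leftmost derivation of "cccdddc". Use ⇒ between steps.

S ⇒ SK   [S -> S K]
SK ⇒ cKdK   [S -> c K d]
cKdK ⇒ cSdSdK   [K -> S d S]
cSdSdK ⇒ cSKdSdK   [S -> S K]
cSKdSdK ⇒ cKKdSdK   [S -> K]
cKKdSdK ⇒ ccKdSdK   [K -> c]
ccKdSdK ⇒ cccdSdK   [K -> c]
cccdSdK ⇒ cccdddK   [S -> d]
cccdddK ⇒ cccdddc   [K -> c]

S⇒SK⇒cKdK⇒cSdSdK⇒cSKdSdK⇒cKKdSdK⇒ccKdSdK⇒cccdSdK⇒cccdddK⇒cccdddc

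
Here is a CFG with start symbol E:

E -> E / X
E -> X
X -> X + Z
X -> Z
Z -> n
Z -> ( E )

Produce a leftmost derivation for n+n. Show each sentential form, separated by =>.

E => X => X+Z => Z+Z => n+Z => n+n

E => X   [E -> X]
X => X+Z   [X -> X + Z]
X+Z => Z+Z   [X -> Z]
Z+Z => n+Z   [Z -> n]
n+Z => n+n   [Z -> n]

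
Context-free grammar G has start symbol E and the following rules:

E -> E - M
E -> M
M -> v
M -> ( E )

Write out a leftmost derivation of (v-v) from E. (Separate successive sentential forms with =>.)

E => M   [E -> M]
M => (E)   [M -> ( E )]
(E) => (E-M)   [E -> E - M]
(E-M) => (M-M)   [E -> M]
(M-M) => (v-M)   [M -> v]
(v-M) => (v-v)   [M -> v]

E=>M=>(E)=>(E-M)=>(M-M)=>(v-M)=>(v-v)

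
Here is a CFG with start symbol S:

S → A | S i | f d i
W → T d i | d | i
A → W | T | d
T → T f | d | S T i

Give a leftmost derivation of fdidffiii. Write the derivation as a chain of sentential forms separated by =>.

S=>Si=>Sii=>Aii=>Tii=>STiii=>fdiTiii=>fdiTfiii=>fdiTffiii=>fdidffiii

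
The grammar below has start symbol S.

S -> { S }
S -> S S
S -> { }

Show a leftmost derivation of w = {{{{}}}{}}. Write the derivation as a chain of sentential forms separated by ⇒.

S⇒{S}⇒{SS}⇒{{S}S}⇒{{{S}}S}⇒{{{{}}}S}⇒{{{{}}}{}}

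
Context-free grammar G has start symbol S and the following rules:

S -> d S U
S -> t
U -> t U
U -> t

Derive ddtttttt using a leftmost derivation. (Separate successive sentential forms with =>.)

S => dSU   [S -> d S U]
dSU => ddSUU   [S -> d S U]
ddSUU => ddtUU   [S -> t]
ddtUU => ddttUU   [U -> t U]
ddttUU => ddtttUU   [U -> t U]
ddtttUU => ddttttUU   [U -> t U]
ddttttUU => ddtttttU   [U -> t]
ddtttttU => ddtttttt   [U -> t]

S => dSU => ddSUU => ddtUU => ddttUU => ddtttUU => ddttttUU => ddtttttU => ddtttttt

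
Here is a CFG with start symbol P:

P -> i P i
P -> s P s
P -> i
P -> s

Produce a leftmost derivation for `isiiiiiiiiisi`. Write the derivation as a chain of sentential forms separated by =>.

P => iPi => isPsi => isiPisi => isiiPiisi => isiiiPiiisi => isiiiiPiiiisi => isiiiiiiiiisi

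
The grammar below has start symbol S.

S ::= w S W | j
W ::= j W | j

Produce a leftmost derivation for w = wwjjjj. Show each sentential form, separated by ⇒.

S ⇒ wSW ⇒ wwSWW ⇒ wwjWW ⇒ wwjjW ⇒ wwjjjW ⇒ wwjjjj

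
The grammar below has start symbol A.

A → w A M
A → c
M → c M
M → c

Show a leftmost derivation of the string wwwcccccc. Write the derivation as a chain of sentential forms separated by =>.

A => wAM => wwAMM => wwwAMMM => wwwcMMM => wwwccMM => wwwcccMM => wwwccccMM => wwwcccccM => wwwcccccc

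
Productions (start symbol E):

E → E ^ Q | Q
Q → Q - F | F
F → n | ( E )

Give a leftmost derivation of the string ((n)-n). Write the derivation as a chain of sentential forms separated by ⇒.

E ⇒ Q   [E → Q]
Q ⇒ F   [Q → F]
F ⇒ (E)   [F → ( E )]
(E) ⇒ (Q)   [E → Q]
(Q) ⇒ (Q-F)   [Q → Q - F]
(Q-F) ⇒ (F-F)   [Q → F]
(F-F) ⇒ ((E)-F)   [F → ( E )]
((E)-F) ⇒ ((Q)-F)   [E → Q]
((Q)-F) ⇒ ((F)-F)   [Q → F]
((F)-F) ⇒ ((n)-F)   [F → n]
((n)-F) ⇒ ((n)-n)   [F → n]

E ⇒ Q ⇒ F ⇒ (E) ⇒ (Q) ⇒ (Q-F) ⇒ (F-F) ⇒ ((E)-F) ⇒ ((Q)-F) ⇒ ((F)-F) ⇒ ((n)-F) ⇒ ((n)-n)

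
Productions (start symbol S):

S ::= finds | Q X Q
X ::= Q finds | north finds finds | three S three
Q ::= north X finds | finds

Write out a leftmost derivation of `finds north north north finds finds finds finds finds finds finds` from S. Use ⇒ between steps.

S ⇒ Q X Q ⇒ finds X Q ⇒ finds Q finds Q ⇒ finds north X finds finds Q ⇒ finds north Q finds finds finds Q ⇒ finds north north X finds finds finds finds Q ⇒ finds north north north finds finds finds finds finds finds Q ⇒ finds north north north finds finds finds finds finds finds finds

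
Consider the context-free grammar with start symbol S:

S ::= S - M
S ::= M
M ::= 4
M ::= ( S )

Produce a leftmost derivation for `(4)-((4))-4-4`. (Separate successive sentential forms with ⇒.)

S⇒S-M⇒S-M-M⇒S-M-M-M⇒M-M-M-M⇒(S)-M-M-M⇒(M)-M-M-M⇒(4)-M-M-M⇒(4)-(S)-M-M⇒(4)-(M)-M-M⇒(4)-((S))-M-M⇒(4)-((M))-M-M⇒(4)-((4))-M-M⇒(4)-((4))-4-M⇒(4)-((4))-4-4

S ⇒ S-M   [S ::= S - M]
S-M ⇒ S-M-M   [S ::= S - M]
S-M-M ⇒ S-M-M-M   [S ::= S - M]
S-M-M-M ⇒ M-M-M-M   [S ::= M]
M-M-M-M ⇒ (S)-M-M-M   [M ::= ( S )]
(S)-M-M-M ⇒ (M)-M-M-M   [S ::= M]
(M)-M-M-M ⇒ (4)-M-M-M   [M ::= 4]
(4)-M-M-M ⇒ (4)-(S)-M-M   [M ::= ( S )]
(4)-(S)-M-M ⇒ (4)-(M)-M-M   [S ::= M]
(4)-(M)-M-M ⇒ (4)-((S))-M-M   [M ::= ( S )]
(4)-((S))-M-M ⇒ (4)-((M))-M-M   [S ::= M]
(4)-((M))-M-M ⇒ (4)-((4))-M-M   [M ::= 4]
(4)-((4))-M-M ⇒ (4)-((4))-4-M   [M ::= 4]
(4)-((4))-4-M ⇒ (4)-((4))-4-4   [M ::= 4]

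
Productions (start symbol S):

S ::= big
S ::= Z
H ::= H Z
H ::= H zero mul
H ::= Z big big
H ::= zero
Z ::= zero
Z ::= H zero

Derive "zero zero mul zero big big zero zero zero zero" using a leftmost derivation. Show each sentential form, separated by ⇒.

S ⇒ Z   [S ::= Z]
Z ⇒ H zero   [Z ::= H zero]
H zero ⇒ H Z zero   [H ::= H Z]
H Z zero ⇒ Z big big Z zero   [H ::= Z big big]
Z big big Z zero ⇒ H zero big big Z zero   [Z ::= H zero]
H zero big big Z zero ⇒ H zero mul zero big big Z zero   [H ::= H zero mul]
H zero mul zero big big Z zero ⇒ zero zero mul zero big big Z zero   [H ::= zero]
zero zero mul zero big big Z zero ⇒ zero zero mul zero big big H zero zero   [Z ::= H zero]
zero zero mul zero big big H zero zero ⇒ zero zero mul zero big big H Z zero zero   [H ::= H Z]
zero zero mul zero big big H Z zero zero ⇒ zero zero mul zero big big zero Z zero zero   [H ::= zero]
zero zero mul zero big big zero Z zero zero ⇒ zero zero mul zero big big zero zero zero zero   [Z ::= zero]

S ⇒ Z ⇒ H zero ⇒ H Z zero ⇒ Z big big Z zero ⇒ H zero big big Z zero ⇒ H zero mul zero big big Z zero ⇒ zero zero mul zero big big Z zero ⇒ zero zero mul zero big big H zero zero ⇒ zero zero mul zero big big H Z zero zero ⇒ zero zero mul zero big big zero Z zero zero ⇒ zero zero mul zero big big zero zero zero zero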